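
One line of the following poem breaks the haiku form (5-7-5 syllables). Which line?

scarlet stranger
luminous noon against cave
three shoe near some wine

Line 1: "scarlet stranger": 2+2 = 4 (expected 5)
Line 2: "luminous noon against cave": 3+1+2+1 = 7 ✓
Line 3: "three shoe near some wine": 1+1+1+1+1 = 5 ✓

The first line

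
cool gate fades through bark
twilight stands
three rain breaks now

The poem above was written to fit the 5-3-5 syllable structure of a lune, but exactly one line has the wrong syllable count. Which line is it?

Line 3

Line 1: cool(1) + gate(1) + fades(1) + through(1) + bark(1) = 5 ✓
Line 2: twilight(2) + stands(1) = 3 ✓
Line 3: three(1) + rain(1) + breaks(1) + now(1) = 4 (expected 5)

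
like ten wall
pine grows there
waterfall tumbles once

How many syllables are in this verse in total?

12

Line 1: like (1), ten (1), wall (1) → 3
Line 2: pine (1), grows (1), there (1) → 3
Line 3: waterfall (3), tumbles (2), once (1) → 6
Total: 3 + 3 + 6 = 12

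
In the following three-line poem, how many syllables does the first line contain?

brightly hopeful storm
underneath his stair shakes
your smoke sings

5

The first line: brightly(2) + hopeful(2) + storm(1) = 5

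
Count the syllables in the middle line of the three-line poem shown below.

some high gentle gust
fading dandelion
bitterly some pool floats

6

The middle line: "fading dandelion": 2+4 = 6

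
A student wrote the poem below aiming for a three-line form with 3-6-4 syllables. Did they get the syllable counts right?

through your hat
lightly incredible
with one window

Yes

Line 1: "through your hat": 1+1+1 = 3 ✓
Line 2: "lightly incredible": 2+4 = 6 ✓
Line 3: "with one window": 1+1+2 = 4 ✓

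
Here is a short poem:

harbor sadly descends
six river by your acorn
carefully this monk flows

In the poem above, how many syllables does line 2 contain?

Line 2: six (1), river (2), by (1), your (1), acorn (2) → 7

7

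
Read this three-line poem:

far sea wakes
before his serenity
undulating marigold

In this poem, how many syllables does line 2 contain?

7

Line 2: "before his serenity": 2+1+4 = 7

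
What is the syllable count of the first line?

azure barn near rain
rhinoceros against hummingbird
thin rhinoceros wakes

The first line: azure(2) + barn(1) + near(1) + rain(1) = 5

5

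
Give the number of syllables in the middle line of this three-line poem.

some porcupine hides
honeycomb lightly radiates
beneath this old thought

The middle line: "honeycomb lightly radiates": 3+2+3 = 8

8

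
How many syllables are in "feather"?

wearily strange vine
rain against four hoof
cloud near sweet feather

2

"feather" has 2 syllables.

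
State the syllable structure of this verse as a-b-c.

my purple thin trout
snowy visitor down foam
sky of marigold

Line 1: my(1) + purple(2) + thin(1) + trout(1) = 5
Line 2: snowy(2) + visitor(3) + down(1) + foam(1) = 7
Line 3: sky(1) + of(1) + marigold(3) = 5

5-7-5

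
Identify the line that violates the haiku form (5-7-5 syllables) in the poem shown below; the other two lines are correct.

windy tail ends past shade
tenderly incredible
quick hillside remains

Line 1: windy(2) + tail(1) + ends(1) + past(1) + shade(1) = 6 (expected 5)
Line 2: tenderly(3) + incredible(4) = 7 ✓
Line 3: quick(1) + hillside(2) + remains(2) = 5 ✓

Line 1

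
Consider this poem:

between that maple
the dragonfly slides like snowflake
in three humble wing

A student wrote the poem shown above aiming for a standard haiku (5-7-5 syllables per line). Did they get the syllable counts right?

Line 1: between(2) + that(1) + maple(2) = 5 ✓
Line 2: the(1) + dragonfly(3) + slides(1) + like(1) + snowflake(2) = 8 (expected 7)
Line 3: in(1) + three(1) + humble(2) + wing(1) = 5 ✓

No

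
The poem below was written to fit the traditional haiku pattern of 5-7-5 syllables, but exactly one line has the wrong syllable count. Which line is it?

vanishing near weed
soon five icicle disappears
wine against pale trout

Line 1: "vanishing near weed": 3+1+1 = 5 ✓
Line 2: "soon five icicle disappears": 1+1+3+3 = 8 (expected 7)
Line 3: "wine against pale trout": 1+2+1+1 = 5 ✓

Line 2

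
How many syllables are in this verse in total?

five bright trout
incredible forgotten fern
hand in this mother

Line 1: "five bright trout": 1+1+1 = 3
Line 2: "incredible forgotten fern": 4+3+1 = 8
Line 3: "hand in this mother": 1+1+1+2 = 5
Total: 3 + 8 + 5 = 16

16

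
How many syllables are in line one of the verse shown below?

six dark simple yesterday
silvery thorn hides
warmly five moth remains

7

Line one: six(1) + dark(1) + simple(2) + yesterday(3) = 7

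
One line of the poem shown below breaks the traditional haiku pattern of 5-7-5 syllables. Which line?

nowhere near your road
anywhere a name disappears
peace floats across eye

The second line

Line 1: nowhere (2), near (1), your (1), road (1) → 5 ✓
Line 2: anywhere (3), a (1), name (1), disappears (3) → 8 (expected 7)
Line 3: peace (1), floats (1), across (2), eye (1) → 5 ✓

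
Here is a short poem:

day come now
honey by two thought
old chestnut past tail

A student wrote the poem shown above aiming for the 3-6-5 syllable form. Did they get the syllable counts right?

Line 1: "day come now": 1+1+1 = 3 ✓
Line 2: "honey by two thought": 2+1+1+1 = 5 (expected 6)
Line 3: "old chestnut past tail": 1+2+1+1 = 5 ✓

No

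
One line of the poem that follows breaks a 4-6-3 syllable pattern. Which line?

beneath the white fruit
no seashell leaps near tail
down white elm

Line 1

Line 1: "beneath the white fruit": 2+1+1+1 = 5 (expected 4)
Line 2: "no seashell leaps near tail": 1+2+1+1+1 = 6 ✓
Line 3: "down white elm": 1+1+1 = 3 ✓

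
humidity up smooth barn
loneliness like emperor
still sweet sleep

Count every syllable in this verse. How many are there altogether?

Line 1: "humidity up smooth barn": 4+1+1+1 = 7
Line 2: "loneliness like emperor": 3+1+3 = 7
Line 3: "still sweet sleep": 1+1+1 = 3
Total: 7 + 7 + 3 = 17

17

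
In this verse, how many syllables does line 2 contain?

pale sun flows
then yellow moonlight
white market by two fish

5

Line 2: "then yellow moonlight": 1+2+2 = 5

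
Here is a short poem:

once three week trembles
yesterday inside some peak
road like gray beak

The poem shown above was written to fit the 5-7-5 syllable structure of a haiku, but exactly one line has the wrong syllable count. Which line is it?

The third line

Line 1: once(1) + three(1) + week(1) + trembles(2) = 5 ✓
Line 2: yesterday(3) + inside(2) + some(1) + peak(1) = 7 ✓
Line 3: road(1) + like(1) + gray(1) + beak(1) = 4 (expected 5)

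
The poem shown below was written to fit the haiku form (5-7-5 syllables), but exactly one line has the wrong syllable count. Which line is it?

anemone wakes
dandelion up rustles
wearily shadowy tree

Line 3

Line 1: anemone (4), wakes (1) → 5 ✓
Line 2: dandelion (4), up (1), rustles (2) → 7 ✓
Line 3: wearily (3), shadowy (3), tree (1) → 7 (expected 5)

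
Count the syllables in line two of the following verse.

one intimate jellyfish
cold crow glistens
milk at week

Line two: "cold crow glistens": 1+1+2 = 4

4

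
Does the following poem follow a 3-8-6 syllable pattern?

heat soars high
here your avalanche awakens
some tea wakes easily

Line 1: heat(1) + soars(1) + high(1) = 3 ✓
Line 2: here(1) + your(1) + avalanche(3) + awakens(3) = 8 ✓
Line 3: some(1) + tea(1) + wakes(1) + easily(3) = 6 ✓

Yes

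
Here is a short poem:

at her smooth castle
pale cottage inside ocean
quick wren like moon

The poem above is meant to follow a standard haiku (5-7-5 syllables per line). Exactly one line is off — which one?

The third line

Line 1: at (1), her (1), smooth (1), castle (2) → 5 ✓
Line 2: pale (1), cottage (2), inside (2), ocean (2) → 7 ✓
Line 3: quick (1), wren (1), like (1), moon (1) → 4 (expected 5)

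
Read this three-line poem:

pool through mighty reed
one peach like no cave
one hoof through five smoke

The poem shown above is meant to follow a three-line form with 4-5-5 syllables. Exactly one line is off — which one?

Line 1: "pool through mighty reed": 1+1+2+1 = 5 (expected 4)
Line 2: "one peach like no cave": 1+1+1+1+1 = 5 ✓
Line 3: "one hoof through five smoke": 1+1+1+1+1 = 5 ✓

Line 1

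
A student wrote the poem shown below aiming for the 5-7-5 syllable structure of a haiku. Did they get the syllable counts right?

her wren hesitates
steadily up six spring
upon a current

Line 1: her (1), wren (1), hesitates (3) → 5 ✓
Line 2: steadily (3), up (1), six (1), spring (1) → 6 (expected 7)
Line 3: upon (2), a (1), current (2) → 5 ✓

No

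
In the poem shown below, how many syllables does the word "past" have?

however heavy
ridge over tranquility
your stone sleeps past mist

1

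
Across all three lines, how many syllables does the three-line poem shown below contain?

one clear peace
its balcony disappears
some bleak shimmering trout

Line 1: "one clear peace": 1+1+1 = 3
Line 2: "its balcony disappears": 1+3+3 = 7
Line 3: "some bleak shimmering trout": 1+1+3+1 = 6
Total: 3 + 7 + 6 = 16

16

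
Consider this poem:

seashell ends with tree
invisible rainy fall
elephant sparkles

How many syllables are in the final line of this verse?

The final line: elephant (3), sparkles (2) → 5

5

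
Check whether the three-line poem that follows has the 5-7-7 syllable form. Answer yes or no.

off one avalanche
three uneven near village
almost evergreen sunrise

Line 1: off(1) + one(1) + avalanche(3) = 5 ✓
Line 2: three(1) + uneven(3) + near(1) + village(2) = 7 ✓
Line 3: almost(2) + evergreen(3) + sunrise(2) = 7 ✓

Yes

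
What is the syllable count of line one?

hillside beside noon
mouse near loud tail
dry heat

5

Line one: hillside (2), beside (2), noon (1) → 5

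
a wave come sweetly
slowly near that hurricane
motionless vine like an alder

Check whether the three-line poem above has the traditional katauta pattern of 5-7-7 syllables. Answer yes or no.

Line 1: a (1), wave (1), come (1), sweetly (2) → 5 ✓
Line 2: slowly (2), near (1), that (1), hurricane (3) → 7 ✓
Line 3: motionless (3), vine (1), like (1), an (1), alder (2) → 8 (expected 7)

No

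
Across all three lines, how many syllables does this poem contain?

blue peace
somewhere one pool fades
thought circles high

Line 1: "blue peace": 1+1 = 2
Line 2: "somewhere one pool fades": 2+1+1+1 = 5
Line 3: "thought circles high": 1+2+1 = 4
Total: 2 + 5 + 4 = 11

11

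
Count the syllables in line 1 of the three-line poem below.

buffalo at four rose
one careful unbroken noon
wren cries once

Line 1: "buffalo at four rose": 3+1+1+1 = 6

6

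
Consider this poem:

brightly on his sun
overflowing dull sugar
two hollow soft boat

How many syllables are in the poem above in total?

Line 1: brightly(2) + on(1) + his(1) + sun(1) = 5
Line 2: overflowing(4) + dull(1) + sugar(2) = 7
Line 3: two(1) + hollow(2) + soft(1) + boat(1) = 5
Total: 5 + 7 + 5 = 17

17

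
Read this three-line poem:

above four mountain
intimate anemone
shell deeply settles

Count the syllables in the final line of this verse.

5

The final line: "shell deeply settles": 1+2+2 = 5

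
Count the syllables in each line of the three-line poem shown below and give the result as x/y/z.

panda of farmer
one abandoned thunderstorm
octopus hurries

Line 1: panda (2), of (1), farmer (2) → 5
Line 2: one (1), abandoned (3), thunderstorm (3) → 7
Line 3: octopus (3), hurries (2) → 5

5/7/5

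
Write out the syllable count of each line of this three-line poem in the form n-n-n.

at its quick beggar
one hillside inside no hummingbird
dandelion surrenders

5-9-7

Line 1: at (1), its (1), quick (1), beggar (2) → 5
Line 2: one (1), hillside (2), inside (2), no (1), hummingbird (3) → 9
Line 3: dandelion (4), surrenders (3) → 7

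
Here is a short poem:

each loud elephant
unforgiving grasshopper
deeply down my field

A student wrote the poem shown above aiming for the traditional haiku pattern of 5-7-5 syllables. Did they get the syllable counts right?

Yes

Line 1: each (1), loud (1), elephant (3) → 5 ✓
Line 2: unforgiving (4), grasshopper (3) → 7 ✓
Line 3: deeply (2), down (1), my (1), field (1) → 5 ✓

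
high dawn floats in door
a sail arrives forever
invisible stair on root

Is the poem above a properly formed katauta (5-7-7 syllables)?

Yes

Line 1: high (1), dawn (1), floats (1), in (1), door (1) → 5 ✓
Line 2: a (1), sail (1), arrives (2), forever (3) → 7 ✓
Line 3: invisible (4), stair (1), on (1), root (1) → 7 ✓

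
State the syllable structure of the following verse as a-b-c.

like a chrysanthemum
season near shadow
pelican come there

Line 1: "like a chrysanthemum": 1+1+4 = 6
Line 2: "season near shadow": 2+1+2 = 5
Line 3: "pelican come there": 3+1+1 = 5

6-5-5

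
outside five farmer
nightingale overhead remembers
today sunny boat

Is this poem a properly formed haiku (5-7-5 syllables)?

No

Line 1: outside(2) + five(1) + farmer(2) = 5 ✓
Line 2: nightingale(3) + overhead(3) + remembers(3) = 9 (expected 7)
Line 3: today(2) + sunny(2) + boat(1) = 5 ✓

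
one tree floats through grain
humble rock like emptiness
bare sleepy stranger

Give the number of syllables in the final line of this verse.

5

The final line: "bare sleepy stranger": 1+2+2 = 5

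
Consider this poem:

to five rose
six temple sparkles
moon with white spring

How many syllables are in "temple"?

2

"temple" has 2 syllables.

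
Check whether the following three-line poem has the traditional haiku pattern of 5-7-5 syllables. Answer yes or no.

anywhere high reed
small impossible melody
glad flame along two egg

Line 1: anywhere (3), high (1), reed (1) → 5 ✓
Line 2: small (1), impossible (4), melody (3) → 8 (expected 7)
Line 3: glad (1), flame (1), along (2), two (1), egg (1) → 6 (expected 5)

No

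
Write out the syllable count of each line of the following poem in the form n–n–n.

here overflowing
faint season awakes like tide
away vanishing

Line 1: "here overflowing": 1+4 = 5
Line 2: "faint season awakes like tide": 1+2+2+1+1 = 7
Line 3: "away vanishing": 2+3 = 5

5–7–5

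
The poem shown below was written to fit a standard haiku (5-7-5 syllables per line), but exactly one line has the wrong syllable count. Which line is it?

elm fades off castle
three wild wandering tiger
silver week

Line 3

Line 1: elm (1), fades (1), off (1), castle (2) → 5 ✓
Line 2: three (1), wild (1), wandering (3), tiger (2) → 7 ✓
Line 3: silver (2), week (1) → 3 (expected 5)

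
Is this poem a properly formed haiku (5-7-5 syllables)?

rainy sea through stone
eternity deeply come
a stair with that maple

Line 1: rainy(2) + sea(1) + through(1) + stone(1) = 5 ✓
Line 2: eternity(4) + deeply(2) + come(1) = 7 ✓
Line 3: a(1) + stair(1) + with(1) + that(1) + maple(2) = 6 (expected 5)

No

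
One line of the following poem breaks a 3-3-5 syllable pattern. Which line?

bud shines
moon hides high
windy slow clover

Line 1: bud (1), shines (1) → 2 (expected 3)
Line 2: moon (1), hides (1), high (1) → 3 ✓
Line 3: windy (2), slow (1), clover (2) → 5 ✓

Line 1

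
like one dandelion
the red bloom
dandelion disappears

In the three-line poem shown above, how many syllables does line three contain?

Line three: dandelion (4), disappears (3) → 7

7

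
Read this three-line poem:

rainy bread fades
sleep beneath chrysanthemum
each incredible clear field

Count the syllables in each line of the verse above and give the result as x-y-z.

4-7-7

Line 1: rainy(2) + bread(1) + fades(1) = 4
Line 2: sleep(1) + beneath(2) + chrysanthemum(4) = 7
Line 3: each(1) + incredible(4) + clear(1) + field(1) = 7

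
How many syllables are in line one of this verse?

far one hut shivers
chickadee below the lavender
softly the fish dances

5

Line one: far (1), one (1), hut (1), shivers (2) → 5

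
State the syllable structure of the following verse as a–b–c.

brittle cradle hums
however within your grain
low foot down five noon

5–7–5

Line 1: "brittle cradle hums": 2+2+1 = 5
Line 2: "however within your grain": 3+2+1+1 = 7
Line 3: "low foot down five noon": 1+1+1+1+1 = 5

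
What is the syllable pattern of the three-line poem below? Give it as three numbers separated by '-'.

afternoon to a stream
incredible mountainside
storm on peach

Line 1: afternoon (3), to (1), a (1), stream (1) → 6
Line 2: incredible (4), mountainside (3) → 7
Line 3: storm (1), on (1), peach (1) → 3

6-7-3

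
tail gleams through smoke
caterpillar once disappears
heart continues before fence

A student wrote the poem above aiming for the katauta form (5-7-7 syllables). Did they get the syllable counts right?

Line 1: tail(1) + gleams(1) + through(1) + smoke(1) = 4 (expected 5)
Line 2: caterpillar(4) + once(1) + disappears(3) = 8 (expected 7)
Line 3: heart(1) + continues(3) + before(2) + fence(1) = 7 ✓

No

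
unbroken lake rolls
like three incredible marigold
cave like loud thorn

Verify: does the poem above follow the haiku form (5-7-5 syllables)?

Line 1: "unbroken lake rolls": 3+1+1 = 5 ✓
Line 2: "like three incredible marigold": 1+1+4+3 = 9 (expected 7)
Line 3: "cave like loud thorn": 1+1+1+1 = 4 (expected 5)

No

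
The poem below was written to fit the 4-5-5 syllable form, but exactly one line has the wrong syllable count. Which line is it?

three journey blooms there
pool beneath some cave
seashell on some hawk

Line 1: three (1), journey (2), blooms (1), there (1) → 5 (expected 4)
Line 2: pool (1), beneath (2), some (1), cave (1) → 5 ✓
Line 3: seashell (2), on (1), some (1), hawk (1) → 5 ✓

Line 1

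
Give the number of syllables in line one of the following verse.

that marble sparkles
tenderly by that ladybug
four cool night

Line one: that(1) + marble(2) + sparkles(2) = 5

5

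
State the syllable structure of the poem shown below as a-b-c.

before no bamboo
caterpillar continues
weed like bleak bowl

Line 1: before(2) + no(1) + bamboo(2) = 5
Line 2: caterpillar(4) + continues(3) = 7
Line 3: weed(1) + like(1) + bleak(1) + bowl(1) = 4

5-7-4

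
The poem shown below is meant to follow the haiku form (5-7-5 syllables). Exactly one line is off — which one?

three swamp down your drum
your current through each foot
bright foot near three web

Line 2

Line 1: three (1), swamp (1), down (1), your (1), drum (1) → 5 ✓
Line 2: your (1), current (2), through (1), each (1), foot (1) → 6 (expected 7)
Line 3: bright (1), foot (1), near (1), three (1), web (1) → 5 ✓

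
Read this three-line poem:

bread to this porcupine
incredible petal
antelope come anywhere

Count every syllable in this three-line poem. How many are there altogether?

19

Line 1: bread (1), to (1), this (1), porcupine (3) → 6
Line 2: incredible (4), petal (2) → 6
Line 3: antelope (3), come (1), anywhere (3) → 7
Total: 6 + 6 + 7 = 19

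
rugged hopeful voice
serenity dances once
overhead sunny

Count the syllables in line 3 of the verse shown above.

5

Line 3: overhead(3) + sunny(2) = 5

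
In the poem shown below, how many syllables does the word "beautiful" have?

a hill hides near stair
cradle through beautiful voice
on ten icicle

3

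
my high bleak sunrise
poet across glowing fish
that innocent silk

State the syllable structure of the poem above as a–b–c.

Line 1: my(1) + high(1) + bleak(1) + sunrise(2) = 5
Line 2: poet(2) + across(2) + glowing(2) + fish(1) = 7
Line 3: that(1) + innocent(3) + silk(1) = 5

5–7–5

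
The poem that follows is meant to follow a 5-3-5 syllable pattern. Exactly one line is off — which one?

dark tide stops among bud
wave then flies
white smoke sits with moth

Line 1: dark(1) + tide(1) + stops(1) + among(2) + bud(1) = 6 (expected 5)
Line 2: wave(1) + then(1) + flies(1) = 3 ✓
Line 3: white(1) + smoke(1) + sits(1) + with(1) + moth(1) = 5 ✓

The first line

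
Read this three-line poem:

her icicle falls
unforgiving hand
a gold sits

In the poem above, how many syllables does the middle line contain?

5

The middle line: unforgiving(4) + hand(1) = 5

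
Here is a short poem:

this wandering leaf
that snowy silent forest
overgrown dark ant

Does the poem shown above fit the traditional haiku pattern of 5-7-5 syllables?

Line 1: this(1) + wandering(3) + leaf(1) = 5 ✓
Line 2: that(1) + snowy(2) + silent(2) + forest(2) = 7 ✓
Line 3: overgrown(3) + dark(1) + ant(1) = 5 ✓

Yes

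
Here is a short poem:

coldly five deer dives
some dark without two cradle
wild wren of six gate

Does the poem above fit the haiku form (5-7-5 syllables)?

Yes

Line 1: coldly(2) + five(1) + deer(1) + dives(1) = 5 ✓
Line 2: some(1) + dark(1) + without(2) + two(1) + cradle(2) = 7 ✓
Line 3: wild(1) + wren(1) + of(1) + six(1) + gate(1) = 5 ✓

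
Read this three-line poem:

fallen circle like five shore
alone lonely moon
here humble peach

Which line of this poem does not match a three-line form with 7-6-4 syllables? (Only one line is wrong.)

Line 1: "fallen circle like five shore": 2+2+1+1+1 = 7 ✓
Line 2: "alone lonely moon": 2+2+1 = 5 (expected 6)
Line 3: "here humble peach": 1+2+1 = 4 ✓

The second line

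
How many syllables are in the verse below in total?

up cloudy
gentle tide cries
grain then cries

10

Line 1: up(1) + cloudy(2) = 3
Line 2: gentle(2) + tide(1) + cries(1) = 4
Line 3: grain(1) + then(1) + cries(1) = 3
Total: 3 + 4 + 3 = 10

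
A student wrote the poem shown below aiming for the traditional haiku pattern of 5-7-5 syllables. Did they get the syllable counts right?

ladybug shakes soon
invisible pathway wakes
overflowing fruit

Line 1: ladybug(3) + shakes(1) + soon(1) = 5 ✓
Line 2: invisible(4) + pathway(2) + wakes(1) = 7 ✓
Line 3: overflowing(4) + fruit(1) = 5 ✓

Yes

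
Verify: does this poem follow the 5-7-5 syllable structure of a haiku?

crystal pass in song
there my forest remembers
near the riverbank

Line 1: crystal (2), pass (1), in (1), song (1) → 5 ✓
Line 2: there (1), my (1), forest (2), remembers (3) → 7 ✓
Line 3: near (1), the (1), riverbank (3) → 5 ✓

Yes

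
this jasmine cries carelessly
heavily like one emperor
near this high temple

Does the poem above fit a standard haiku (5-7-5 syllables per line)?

Line 1: "this jasmine cries carelessly": 1+2+1+3 = 7 (expected 5)
Line 2: "heavily like one emperor": 3+1+1+3 = 8 (expected 7)
Line 3: "near this high temple": 1+1+1+2 = 5 ✓

No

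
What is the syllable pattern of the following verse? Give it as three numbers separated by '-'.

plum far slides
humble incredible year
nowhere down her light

Line 1: "plum far slides": 1+1+1 = 3
Line 2: "humble incredible year": 2+4+1 = 7
Line 3: "nowhere down her light": 2+1+1+1 = 5

3-7-5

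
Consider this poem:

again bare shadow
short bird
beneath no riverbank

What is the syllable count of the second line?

The second line: "short bird": 1+1 = 2

2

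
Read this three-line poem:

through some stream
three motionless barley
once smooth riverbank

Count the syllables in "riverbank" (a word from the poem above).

"riverbank" has 3 syllables.

3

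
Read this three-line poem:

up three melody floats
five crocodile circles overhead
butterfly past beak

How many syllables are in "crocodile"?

3

"crocodile" has 3 syllables.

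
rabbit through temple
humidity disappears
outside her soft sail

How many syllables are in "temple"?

"temple" has 2 syllables.

2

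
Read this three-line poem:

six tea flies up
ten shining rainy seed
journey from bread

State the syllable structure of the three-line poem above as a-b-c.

4-6-4

Line 1: six (1), tea (1), flies (1), up (1) → 4
Line 2: ten (1), shining (2), rainy (2), seed (1) → 6
Line 3: journey (2), from (1), bread (1) → 4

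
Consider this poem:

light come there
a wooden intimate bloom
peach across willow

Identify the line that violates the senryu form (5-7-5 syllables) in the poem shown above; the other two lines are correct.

The first line

Line 1: light(1) + come(1) + there(1) = 3 (expected 5)
Line 2: a(1) + wooden(2) + intimate(3) + bloom(1) = 7 ✓
Line 3: peach(1) + across(2) + willow(2) = 5 ✓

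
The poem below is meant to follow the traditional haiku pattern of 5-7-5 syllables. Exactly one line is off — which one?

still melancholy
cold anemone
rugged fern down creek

The second line

Line 1: still (1), melancholy (4) → 5 ✓
Line 2: cold (1), anemone (4) → 5 (expected 7)
Line 3: rugged (2), fern (1), down (1), creek (1) → 5 ✓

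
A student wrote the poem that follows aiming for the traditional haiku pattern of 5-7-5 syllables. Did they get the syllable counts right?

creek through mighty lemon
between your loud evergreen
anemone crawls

Line 1: creek (1), through (1), mighty (2), lemon (2) → 6 (expected 5)
Line 2: between (2), your (1), loud (1), evergreen (3) → 7 ✓
Line 3: anemone (4), crawls (1) → 5 ✓

No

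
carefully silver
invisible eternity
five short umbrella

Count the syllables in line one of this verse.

Line one: carefully(3) + silver(2) = 5

5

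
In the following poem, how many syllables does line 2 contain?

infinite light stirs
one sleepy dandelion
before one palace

7

Line 2: one (1), sleepy (2), dandelion (4) → 7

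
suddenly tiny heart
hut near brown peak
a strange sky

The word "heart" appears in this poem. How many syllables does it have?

1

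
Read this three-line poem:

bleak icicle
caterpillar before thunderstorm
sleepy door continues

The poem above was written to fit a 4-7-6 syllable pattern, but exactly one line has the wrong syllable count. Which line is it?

Line 2

Line 1: bleak(1) + icicle(3) = 4 ✓
Line 2: caterpillar(4) + before(2) + thunderstorm(3) = 9 (expected 7)
Line 3: sleepy(2) + door(1) + continues(3) = 6 ✓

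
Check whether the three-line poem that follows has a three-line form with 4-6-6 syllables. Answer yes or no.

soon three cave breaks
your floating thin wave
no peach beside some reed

No

Line 1: "soon three cave breaks": 1+1+1+1 = 4 ✓
Line 2: "your floating thin wave": 1+2+1+1 = 5 (expected 6)
Line 3: "no peach beside some reed": 1+1+2+1+1 = 6 ✓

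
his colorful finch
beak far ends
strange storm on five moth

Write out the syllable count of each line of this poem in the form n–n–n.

Line 1: his (1), colorful (3), finch (1) → 5
Line 2: beak (1), far (1), ends (1) → 3
Line 3: strange (1), storm (1), on (1), five (1), moth (1) → 5

5–3–5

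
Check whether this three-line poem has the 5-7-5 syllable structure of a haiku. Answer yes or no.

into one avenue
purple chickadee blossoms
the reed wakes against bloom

Line 1: into (2), one (1), avenue (3) → 6 (expected 5)
Line 2: purple (2), chickadee (3), blossoms (2) → 7 ✓
Line 3: the (1), reed (1), wakes (1), against (2), bloom (1) → 6 (expected 5)

No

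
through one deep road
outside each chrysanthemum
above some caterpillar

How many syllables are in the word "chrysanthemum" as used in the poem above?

4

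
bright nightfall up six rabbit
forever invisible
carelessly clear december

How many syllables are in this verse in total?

21

Line 1: bright (1), nightfall (2), up (1), six (1), rabbit (2) → 7
Line 2: forever (3), invisible (4) → 7
Line 3: carelessly (3), clear (1), december (3) → 7
Total: 7 + 7 + 7 = 21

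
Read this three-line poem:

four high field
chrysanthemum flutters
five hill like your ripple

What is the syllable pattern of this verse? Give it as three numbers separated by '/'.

3/6/6

Line 1: "four high field": 1+1+1 = 3
Line 2: "chrysanthemum flutters": 4+2 = 6
Line 3: "five hill like your ripple": 1+1+1+1+2 = 6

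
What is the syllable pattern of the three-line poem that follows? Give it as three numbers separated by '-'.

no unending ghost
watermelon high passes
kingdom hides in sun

5-7-5

Line 1: "no unending ghost": 1+3+1 = 5
Line 2: "watermelon high passes": 4+1+2 = 7
Line 3: "kingdom hides in sun": 2+1+1+1 = 5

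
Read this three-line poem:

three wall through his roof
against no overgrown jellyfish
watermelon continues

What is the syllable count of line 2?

9

Line 2: against(2) + no(1) + overgrown(3) + jellyfish(3) = 9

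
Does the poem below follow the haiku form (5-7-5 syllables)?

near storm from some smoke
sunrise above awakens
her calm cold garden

Yes

Line 1: near(1) + storm(1) + from(1) + some(1) + smoke(1) = 5 ✓
Line 2: sunrise(2) + above(2) + awakens(3) = 7 ✓
Line 3: her(1) + calm(1) + cold(1) + garden(2) = 5 ✓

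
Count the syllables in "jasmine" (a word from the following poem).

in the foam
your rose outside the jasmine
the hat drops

2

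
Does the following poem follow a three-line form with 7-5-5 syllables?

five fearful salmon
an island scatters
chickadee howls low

Line 1: five (1), fearful (2), salmon (2) → 5 (expected 7)
Line 2: an (1), island (2), scatters (2) → 5 ✓
Line 3: chickadee (3), howls (1), low (1) → 5 ✓

No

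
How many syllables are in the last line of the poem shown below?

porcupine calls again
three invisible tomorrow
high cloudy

The last line: high (1), cloudy (2) → 3

3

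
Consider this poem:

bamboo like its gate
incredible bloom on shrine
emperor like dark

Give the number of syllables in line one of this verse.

Line one: "bamboo like its gate": 2+1+1+1 = 5

5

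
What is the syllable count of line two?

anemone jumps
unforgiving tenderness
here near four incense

7

Line two: unforgiving (4), tenderness (3) → 7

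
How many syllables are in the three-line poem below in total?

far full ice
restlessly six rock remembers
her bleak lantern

Line 1: "far full ice": 1+1+1 = 3
Line 2: "restlessly six rock remembers": 3+1+1+3 = 8
Line 3: "her bleak lantern": 1+1+2 = 4
Total: 3 + 8 + 4 = 15

15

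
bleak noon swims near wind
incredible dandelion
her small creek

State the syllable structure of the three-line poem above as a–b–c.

5–8–3

Line 1: bleak(1) + noon(1) + swims(1) + near(1) + wind(1) = 5
Line 2: incredible(4) + dandelion(4) = 8
Line 3: her(1) + small(1) + creek(1) = 3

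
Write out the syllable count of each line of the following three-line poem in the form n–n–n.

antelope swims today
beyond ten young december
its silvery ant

Line 1: "antelope swims today": 3+1+2 = 6
Line 2: "beyond ten young december": 2+1+1+3 = 7
Line 3: "its silvery ant": 1+3+1 = 5

6–7–5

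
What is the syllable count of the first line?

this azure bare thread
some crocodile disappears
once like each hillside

5

The first line: this (1), azure (2), bare (1), thread (1) → 5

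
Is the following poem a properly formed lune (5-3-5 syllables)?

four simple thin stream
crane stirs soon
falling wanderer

Line 1: four(1) + simple(2) + thin(1) + stream(1) = 5 ✓
Line 2: crane(1) + stirs(1) + soon(1) = 3 ✓
Line 3: falling(2) + wanderer(3) = 5 ✓

Yes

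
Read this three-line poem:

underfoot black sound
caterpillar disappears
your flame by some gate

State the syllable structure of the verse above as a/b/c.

5/7/5

Line 1: underfoot (3), black (1), sound (1) → 5
Line 2: caterpillar (4), disappears (3) → 7
Line 3: your (1), flame (1), by (1), some (1), gate (1) → 5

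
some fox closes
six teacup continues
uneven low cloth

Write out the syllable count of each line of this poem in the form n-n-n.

4-6-5

Line 1: some (1), fox (1), closes (2) → 4
Line 2: six (1), teacup (2), continues (3) → 6
Line 3: uneven (3), low (1), cloth (1) → 5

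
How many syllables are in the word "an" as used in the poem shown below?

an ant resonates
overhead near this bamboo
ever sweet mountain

1

"an" has 1 syllable.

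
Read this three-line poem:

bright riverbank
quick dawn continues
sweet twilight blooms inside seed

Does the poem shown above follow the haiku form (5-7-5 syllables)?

No

Line 1: bright(1) + riverbank(3) = 4 (expected 5)
Line 2: quick(1) + dawn(1) + continues(3) = 5 (expected 7)
Line 3: sweet(1) + twilight(2) + blooms(1) + inside(2) + seed(1) = 7 (expected 5)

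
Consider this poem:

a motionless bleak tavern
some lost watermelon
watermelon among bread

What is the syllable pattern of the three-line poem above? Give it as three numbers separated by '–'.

Line 1: "a motionless bleak tavern": 1+3+1+2 = 7
Line 2: "some lost watermelon": 1+1+4 = 6
Line 3: "watermelon among bread": 4+2+1 = 7

7–6–7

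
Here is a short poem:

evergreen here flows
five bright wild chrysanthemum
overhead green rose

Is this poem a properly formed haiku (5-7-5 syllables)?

Yes

Line 1: evergreen(3) + here(1) + flows(1) = 5 ✓
Line 2: five(1) + bright(1) + wild(1) + chrysanthemum(4) = 7 ✓
Line 3: overhead(3) + green(1) + rose(1) = 5 ✓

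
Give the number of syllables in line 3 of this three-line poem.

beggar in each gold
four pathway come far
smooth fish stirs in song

Line 3: smooth(1) + fish(1) + stirs(1) + in(1) + song(1) = 5

5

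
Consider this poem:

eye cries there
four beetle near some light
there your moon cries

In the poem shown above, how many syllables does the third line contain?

4

The third line: there (1), your (1), moon (1), cries (1) → 4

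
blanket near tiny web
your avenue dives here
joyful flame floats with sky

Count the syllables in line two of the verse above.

6

Line two: your(1) + avenue(3) + dives(1) + here(1) = 6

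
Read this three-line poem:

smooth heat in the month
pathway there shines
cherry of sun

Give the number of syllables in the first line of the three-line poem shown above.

The first line: smooth(1) + heat(1) + in(1) + the(1) + month(1) = 5

5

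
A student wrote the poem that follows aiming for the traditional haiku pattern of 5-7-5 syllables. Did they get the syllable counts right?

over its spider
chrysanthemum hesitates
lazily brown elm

Yes

Line 1: over (2), its (1), spider (2) → 5 ✓
Line 2: chrysanthemum (4), hesitates (3) → 7 ✓
Line 3: lazily (3), brown (1), elm (1) → 5 ✓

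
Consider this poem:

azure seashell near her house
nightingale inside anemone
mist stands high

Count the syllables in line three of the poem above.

Line three: mist (1), stands (1), high (1) → 3

3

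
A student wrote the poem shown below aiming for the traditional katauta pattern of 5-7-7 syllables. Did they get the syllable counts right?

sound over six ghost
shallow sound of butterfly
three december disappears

Yes

Line 1: sound (1), over (2), six (1), ghost (1) → 5 ✓
Line 2: shallow (2), sound (1), of (1), butterfly (3) → 7 ✓
Line 3: three (1), december (3), disappears (3) → 7 ✓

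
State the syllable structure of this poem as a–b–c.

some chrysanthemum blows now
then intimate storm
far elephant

7–5–4

Line 1: some(1) + chrysanthemum(4) + blows(1) + now(1) = 7
Line 2: then(1) + intimate(3) + storm(1) = 5
Line 3: far(1) + elephant(3) = 4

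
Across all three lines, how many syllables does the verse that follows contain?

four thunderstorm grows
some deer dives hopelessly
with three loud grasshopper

Line 1: "four thunderstorm grows": 1+3+1 = 5
Line 2: "some deer dives hopelessly": 1+1+1+3 = 6
Line 3: "with three loud grasshopper": 1+1+1+3 = 6
Total: 5 + 6 + 6 = 17

17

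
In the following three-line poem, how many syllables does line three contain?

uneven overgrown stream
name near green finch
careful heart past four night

Line three: "careful heart past four night": 2+1+1+1+1 = 6

6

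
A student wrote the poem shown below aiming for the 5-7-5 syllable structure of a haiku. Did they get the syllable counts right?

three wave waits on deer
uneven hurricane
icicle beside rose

Line 1: three(1) + wave(1) + waits(1) + on(1) + deer(1) = 5 ✓
Line 2: uneven(3) + hurricane(3) = 6 (expected 7)
Line 3: icicle(3) + beside(2) + rose(1) = 6 (expected 5)

No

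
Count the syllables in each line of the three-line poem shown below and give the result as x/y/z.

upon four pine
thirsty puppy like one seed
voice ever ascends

Line 1: upon(2) + four(1) + pine(1) = 4
Line 2: thirsty(2) + puppy(2) + like(1) + one(1) + seed(1) = 7
Line 3: voice(1) + ever(2) + ascends(2) = 5

4/7/5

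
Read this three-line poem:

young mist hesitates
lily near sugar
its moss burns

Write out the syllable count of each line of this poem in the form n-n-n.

5-5-3

Line 1: young (1), mist (1), hesitates (3) → 5
Line 2: lily (2), near (1), sugar (2) → 5
Line 3: its (1), moss (1), burns (1) → 3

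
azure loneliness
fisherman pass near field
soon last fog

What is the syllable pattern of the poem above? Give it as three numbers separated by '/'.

5/6/3

Line 1: azure (2), loneliness (3) → 5
Line 2: fisherman (3), pass (1), near (1), field (1) → 6
Line 3: soon (1), last (1), fog (1) → 3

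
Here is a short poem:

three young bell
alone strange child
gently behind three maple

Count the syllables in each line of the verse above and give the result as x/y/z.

Line 1: three(1) + young(1) + bell(1) = 3
Line 2: alone(2) + strange(1) + child(1) = 4
Line 3: gently(2) + behind(2) + three(1) + maple(2) = 7

3/4/7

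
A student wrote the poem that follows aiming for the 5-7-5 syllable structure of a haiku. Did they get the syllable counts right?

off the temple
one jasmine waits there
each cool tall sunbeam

No

Line 1: "off the temple": 1+1+2 = 4 (expected 5)
Line 2: "one jasmine waits there": 1+2+1+1 = 5 (expected 7)
Line 3: "each cool tall sunbeam": 1+1+1+2 = 5 ✓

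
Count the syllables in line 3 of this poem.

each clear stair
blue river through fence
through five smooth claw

Line 3: through (1), five (1), smooth (1), claw (1) → 4

4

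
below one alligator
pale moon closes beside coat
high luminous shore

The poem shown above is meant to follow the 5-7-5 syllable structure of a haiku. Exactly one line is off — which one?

The first line

Line 1: below(2) + one(1) + alligator(4) = 7 (expected 5)
Line 2: pale(1) + moon(1) + closes(2) + beside(2) + coat(1) = 7 ✓
Line 3: high(1) + luminous(3) + shore(1) = 5 ✓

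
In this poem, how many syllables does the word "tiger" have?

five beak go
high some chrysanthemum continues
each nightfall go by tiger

2

"tiger" has 2 syllables.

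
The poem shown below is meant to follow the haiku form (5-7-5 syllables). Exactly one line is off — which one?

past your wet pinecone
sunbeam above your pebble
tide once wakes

Line 1: "past your wet pinecone": 1+1+1+2 = 5 ✓
Line 2: "sunbeam above your pebble": 2+2+1+2 = 7 ✓
Line 3: "tide once wakes": 1+1+1 = 3 (expected 5)

Line 3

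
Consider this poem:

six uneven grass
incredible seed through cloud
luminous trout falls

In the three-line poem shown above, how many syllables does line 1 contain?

Line 1: six(1) + uneven(3) + grass(1) = 5

5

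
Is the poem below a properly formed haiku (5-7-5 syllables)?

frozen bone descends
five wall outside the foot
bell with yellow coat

Line 1: frozen(2) + bone(1) + descends(2) = 5 ✓
Line 2: five(1) + wall(1) + outside(2) + the(1) + foot(1) = 6 (expected 7)
Line 3: bell(1) + with(1) + yellow(2) + coat(1) = 5 ✓

No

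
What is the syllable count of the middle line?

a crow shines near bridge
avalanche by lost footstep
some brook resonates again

The middle line: avalanche(3) + by(1) + lost(1) + footstep(2) = 7

7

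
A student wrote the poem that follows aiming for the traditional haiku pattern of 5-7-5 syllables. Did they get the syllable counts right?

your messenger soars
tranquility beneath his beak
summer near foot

No

Line 1: "your messenger soars": 1+3+1 = 5 ✓
Line 2: "tranquility beneath his beak": 4+2+1+1 = 8 (expected 7)
Line 3: "summer near foot": 2+1+1 = 4 (expected 5)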